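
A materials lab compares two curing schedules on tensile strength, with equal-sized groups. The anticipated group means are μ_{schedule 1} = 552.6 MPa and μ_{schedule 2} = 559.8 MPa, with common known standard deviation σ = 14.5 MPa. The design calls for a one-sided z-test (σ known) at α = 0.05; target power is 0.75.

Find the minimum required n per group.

n = 44 per group

Standardized effect: d = |μ_{schedule 1} − μ_{schedule 2}| / σ = |552.6 − 559.8| / 14.5 = 0.4966
For power 0.75 need Φ(δ − z_{0.05}) = 0.75, so δ = z_{0.05} + z_{0.25} = 1.645 + 0.674 = 2.319.
δ = d·√(n/2) ⇒ n = 2(δ/d)² = 2 × (2.319 / 0.4966)² = 43.63.
Round up to the next whole unit.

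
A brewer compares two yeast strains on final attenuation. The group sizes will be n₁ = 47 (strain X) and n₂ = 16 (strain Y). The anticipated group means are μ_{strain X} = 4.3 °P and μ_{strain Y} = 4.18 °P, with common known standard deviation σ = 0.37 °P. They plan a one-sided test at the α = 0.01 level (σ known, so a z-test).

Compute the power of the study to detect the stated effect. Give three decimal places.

Standardized effect: d = |μ_{strain X} − μ_{strain Y}| / σ = |4.3 − 4.18| / 0.37 = 0.3243
Noncentrality parameter: δ = d / √(1/n₁ + 1/n₂) = 0.3243 / √(1/47 + 1/16) = 1.1205
Critical value for a one-sided test at α = 0.01: z_α = 2.326.
Power = Φ(δ − 2.326) = Φ(-1.206) = 0.1139.

Power ≈ 0.114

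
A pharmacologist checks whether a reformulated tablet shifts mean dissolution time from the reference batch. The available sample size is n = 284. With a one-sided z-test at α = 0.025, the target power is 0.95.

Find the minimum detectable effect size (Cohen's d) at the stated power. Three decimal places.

d ≈ 0.214

Need Φ(δ − 1.960) = 0.95, so δ = 1.960 + 1.645 = 3.605.
δ = d·√n ⇒ d = δ/√n = 3.605/√284 = 0.2139.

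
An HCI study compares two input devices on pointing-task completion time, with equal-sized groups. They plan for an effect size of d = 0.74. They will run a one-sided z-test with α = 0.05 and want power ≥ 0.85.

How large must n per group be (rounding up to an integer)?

n = 27 per group

For power 0.85 need Φ(δ − z_{0.05}) = 0.85, so δ = z_{0.05} + z_{0.15} = 1.645 + 1.036 = 2.681.
δ = d·√(n/2) ⇒ n = 2(δ/d)² = 2 × (2.681 / 0.74)² = 26.26.
Rounding up, n = 27 per group.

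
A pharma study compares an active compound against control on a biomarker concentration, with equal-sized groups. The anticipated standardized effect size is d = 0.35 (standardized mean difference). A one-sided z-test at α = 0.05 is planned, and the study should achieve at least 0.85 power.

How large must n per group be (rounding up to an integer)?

n = 118 per group

For power 0.85 need Φ(δ − z_{0.05}) = 0.85, so δ = z_{0.05} + z_{0.15} = 1.645 + 1.036 = 2.681.
δ = d·√(n/2) ⇒ n = 2(δ/d)² = 2 × (2.681 / 0.35)² = 117.38.
Rounding up, n = 118 per group.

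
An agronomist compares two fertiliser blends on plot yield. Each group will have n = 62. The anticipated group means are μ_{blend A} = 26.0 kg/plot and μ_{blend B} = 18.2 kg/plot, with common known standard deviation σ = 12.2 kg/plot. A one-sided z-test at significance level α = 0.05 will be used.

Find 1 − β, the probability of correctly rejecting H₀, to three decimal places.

Power ≈ 0.972

Standardized effect: d = |μ_{blend A} − μ_{blend B}| / σ = |26.0 − 18.2| / 12.2 = 0.6393
Noncentrality parameter: δ = d·√(n/2) = 0.6393 × √(62/2) = 3.5597
One-sided α = 0.05 → critical value z_{0.05} = 1.645.
Power = P(Z > 1.645 − δ) = Φ(1.915) = 0.9722.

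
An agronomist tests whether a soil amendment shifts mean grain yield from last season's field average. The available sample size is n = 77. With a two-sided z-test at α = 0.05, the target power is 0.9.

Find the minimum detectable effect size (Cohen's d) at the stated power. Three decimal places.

Need Φ(δ − 1.960) = 0.9, so δ = 1.960 + 1.282 = 3.242.
(Lower-tail contribution to power is negligible for δ > 0.)
δ = d·√n ⇒ d = δ/√n = 3.242/√77 = 0.3694.

d ≈ 0.369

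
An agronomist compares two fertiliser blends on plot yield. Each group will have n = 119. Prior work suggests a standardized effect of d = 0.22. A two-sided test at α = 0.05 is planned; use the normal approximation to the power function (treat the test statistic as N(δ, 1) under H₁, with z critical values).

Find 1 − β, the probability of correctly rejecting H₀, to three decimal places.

Noncentrality parameter: λ = d·√(n/2) = 0.22 × √(119/2) = 1.6970
Two-sided α = 0.05 → critical value z_{0.025} = 1.960.
Power = Φ(λ − 1.960) + Φ(−λ − 1.960) = Φ(-0.263) + Φ(-3.657) = 0.3963 + 0.0001 = 0.3964.

Power ≈ 0.396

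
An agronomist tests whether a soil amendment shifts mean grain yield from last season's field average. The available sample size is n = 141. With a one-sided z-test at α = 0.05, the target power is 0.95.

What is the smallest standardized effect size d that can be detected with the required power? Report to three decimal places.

Need Φ(δ − 1.645) = 0.95, so δ = 1.645 + 1.645 = 3.290.
δ = d·√n ⇒ d = δ/√n = 3.290/√141 = 0.2770.

d ≈ 0.277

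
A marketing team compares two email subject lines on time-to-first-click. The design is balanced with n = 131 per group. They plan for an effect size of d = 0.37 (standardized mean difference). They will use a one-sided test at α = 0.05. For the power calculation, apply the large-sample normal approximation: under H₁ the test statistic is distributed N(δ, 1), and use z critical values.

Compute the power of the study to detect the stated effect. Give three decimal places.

Noncentrality parameter: λ = d·√(n/2) = 0.37 × √(131/2) = 2.9945
Critical value for a one-sided test at α = 0.05: z_α = 1.645.
Power = Φ(λ − 1.645) = Φ(1.350) = 0.9114.

Power ≈ 0.911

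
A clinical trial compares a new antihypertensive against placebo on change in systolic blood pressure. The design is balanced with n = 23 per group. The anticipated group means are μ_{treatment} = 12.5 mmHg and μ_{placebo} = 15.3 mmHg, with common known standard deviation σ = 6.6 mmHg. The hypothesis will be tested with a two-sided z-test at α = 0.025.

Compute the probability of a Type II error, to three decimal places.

β ≈ 0.789

Standardized effect: d = |μ_{treatment} − μ_{placebo}| / σ = |12.5 − 15.3| / 6.6 = 0.4242
Noncentrality parameter: δ = d·√(n/2) = 0.4242 × √(23/2) = 1.4387
Critical value for a two-sided test at α = 0.025: z_{α/2} = 2.241.
Power = Φ(δ − 2.241) + Φ(−δ − 2.241) = Φ(-0.803) + Φ(-3.680) = 0.2111 + 0.0001 = 0.2112.
Type II error: β = 1 − power = 1 − 0.2112 = 0.7888.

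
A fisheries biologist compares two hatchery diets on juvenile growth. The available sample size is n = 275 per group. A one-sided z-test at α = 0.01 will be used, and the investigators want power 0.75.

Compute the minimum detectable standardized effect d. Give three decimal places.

d ≈ 0.256

Need Φ(δ − 2.326) = 0.75, so δ = 2.326 + 0.674 = 3.001.
δ = d·√(n/2) ⇒ d = δ/√(n/2) = 3.001/√(275/2) = 0.2559.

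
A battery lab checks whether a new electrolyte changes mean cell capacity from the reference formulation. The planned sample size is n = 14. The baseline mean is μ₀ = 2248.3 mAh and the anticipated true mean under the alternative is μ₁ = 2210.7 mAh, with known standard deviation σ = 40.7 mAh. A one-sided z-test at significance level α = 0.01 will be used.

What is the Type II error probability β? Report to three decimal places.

Standardized effect: d = |μ₁ − μ₀| / σ = |2210.7 − 2248.3| / 40.7 = 0.9238
Noncentrality parameter: δ = d·√n = 0.9238 × √14 = 3.4567
Critical value for a one-sided test at α = 0.01: z_α = 2.326.
Power = P(Z > 2.326 − δ) = Φ(1.130) = 0.8708.
Type II error: β = 1 − power = 1 − 0.8708 = 0.1292.

β ≈ 0.129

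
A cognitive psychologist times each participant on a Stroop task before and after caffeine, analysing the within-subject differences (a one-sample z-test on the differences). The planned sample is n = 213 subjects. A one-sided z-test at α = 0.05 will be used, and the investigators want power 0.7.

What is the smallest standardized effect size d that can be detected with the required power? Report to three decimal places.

Need Φ(δ − 1.645) = 0.7, so δ = 1.645 + 0.524 = 2.169.
δ = d·√n ⇒ d = δ/√n = 2.169/√213 = 0.1486.

d ≈ 0.149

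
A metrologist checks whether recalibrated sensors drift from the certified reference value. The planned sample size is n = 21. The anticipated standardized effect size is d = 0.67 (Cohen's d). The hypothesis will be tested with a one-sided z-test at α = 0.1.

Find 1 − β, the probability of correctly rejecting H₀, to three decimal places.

Power ≈ 0.963

Noncentrality parameter: δ = d·√n = 0.67 × √21 = 3.0703
Critical value for a one-sided test at α = 0.1: z_α = 1.282.
Power = P(Z > 1.282 − δ) = Φ(1.789) = 0.9632.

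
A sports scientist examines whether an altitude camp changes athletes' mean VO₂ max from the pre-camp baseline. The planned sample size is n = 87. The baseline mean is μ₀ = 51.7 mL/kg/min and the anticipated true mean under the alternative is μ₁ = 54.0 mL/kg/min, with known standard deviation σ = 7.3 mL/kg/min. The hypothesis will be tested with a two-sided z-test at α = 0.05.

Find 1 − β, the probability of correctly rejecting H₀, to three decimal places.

Standardized effect: d = |μ₁ − μ₀| / σ = |54.0 − 51.7| / 7.3 = 0.3151
Noncentrality parameter: δ = d·√n = 0.3151 × √87 = 2.9388
Critical value for a two-sided test at α = 0.05: z_{α/2} = 1.960.
Power = Φ(δ − 1.960) + Φ(−δ − 1.960) = Φ(0.979) + Φ(-4.899) = 0.8362 + 0.0000 = 0.8362.

Power ≈ 0.836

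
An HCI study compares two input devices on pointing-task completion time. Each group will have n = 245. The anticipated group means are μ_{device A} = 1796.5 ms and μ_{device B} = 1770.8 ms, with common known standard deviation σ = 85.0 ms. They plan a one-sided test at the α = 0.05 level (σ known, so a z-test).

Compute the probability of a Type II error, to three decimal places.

Standardized effect: d = |μ_{device A} − μ_{device B}| / σ = |1796.5 − 1770.8| / 85.0 = 0.3024
Noncentrality parameter: δ = d·√(n/2) = 0.3024 × √(245/2) = 3.3464
Critical value for a one-sided test at α = 0.05: z_α = 1.645.
Power = P(Z > 1.645 − δ) = Φ(1.702) = 0.9556.
Type II error: β = 1 − power = 1 − 0.9556 = 0.0444.

β ≈ 0.044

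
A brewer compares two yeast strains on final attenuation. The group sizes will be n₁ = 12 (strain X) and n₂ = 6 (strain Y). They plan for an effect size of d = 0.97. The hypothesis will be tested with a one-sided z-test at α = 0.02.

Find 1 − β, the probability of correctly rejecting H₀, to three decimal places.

Noncentrality parameter: λ = d / √(1/n₁ + 1/n₂) = 0.97 / √(1/12 + 1/6) = 1.9400
One-sided α = 0.02 → critical value z_{0.02} = 2.054.
Power = Φ(λ − 2.054) = Φ(-0.114) = 0.4547.

Power ≈ 0.455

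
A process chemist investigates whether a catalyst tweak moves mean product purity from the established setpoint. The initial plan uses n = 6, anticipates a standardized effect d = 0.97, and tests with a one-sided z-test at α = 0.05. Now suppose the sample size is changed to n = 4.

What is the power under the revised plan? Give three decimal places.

Power ≈ 0.616

With n = 4: δ = d·√n = 0.97 × √4 = 1.9400. Critical value z_{0.05} = 1.645.
Revised power = P(Z > 1.645 − δ) = Φ(0.295) = 0.6161.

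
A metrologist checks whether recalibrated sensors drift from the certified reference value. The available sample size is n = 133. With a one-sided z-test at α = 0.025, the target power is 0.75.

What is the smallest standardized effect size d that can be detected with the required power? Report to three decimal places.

d ≈ 0.228

Need Φ(δ − 1.960) = 0.75, so δ = 1.960 + 0.674 = 2.634.
δ = d·√n ⇒ d = δ/√n = 2.634/√133 = 0.2284.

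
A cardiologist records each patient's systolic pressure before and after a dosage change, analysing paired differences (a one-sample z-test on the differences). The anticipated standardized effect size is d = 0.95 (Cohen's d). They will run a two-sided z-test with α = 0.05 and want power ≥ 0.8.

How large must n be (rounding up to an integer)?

n = 9

For power 0.8 need Φ(δ − z_{0.025}) = 0.8, so δ = z_{0.025} + z_{0.20} = 1.960 + 0.842 = 2.802.
(For δ > 0 the lower-tail rejection region contributes negligibly to power, so the one-term inversion is standard.)
δ = d·√n ⇒ n = (δ/d)² = (2.802 / 0.95)² = 8.70.
Rounding up, n = 9.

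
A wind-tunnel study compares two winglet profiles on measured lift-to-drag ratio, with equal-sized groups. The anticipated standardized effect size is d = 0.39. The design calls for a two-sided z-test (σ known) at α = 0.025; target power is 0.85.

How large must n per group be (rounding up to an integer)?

n = 142 per group

For power 0.85 need Φ(δ − z_{0.0125}) = 0.85, so δ = z_{0.0125} + z_{0.15} = 2.241 + 1.036 = 3.278.
(Ignoring the negligible lower-tail rejection probability gives the usual closed-form inversion.)
δ = d·√(n/2) ⇒ n = 2(δ/d)² = 2 × (3.278 / 0.39)² = 141.28.
Round up to the next whole unit.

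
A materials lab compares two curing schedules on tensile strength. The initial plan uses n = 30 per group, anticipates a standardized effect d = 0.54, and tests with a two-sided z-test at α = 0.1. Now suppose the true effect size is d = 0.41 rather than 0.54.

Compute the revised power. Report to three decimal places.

With d = 0.41: δ = d·√(n/2) = 0.41 × √(30/2) = 1.5879. Critical value z_{0.05} = 1.645.
Revised power = Φ(δ − 1.645) + Φ(−δ − 1.645) = Φ(-0.057) + Φ(-3.233) = 0.4773 + 0.0006 = 0.4779.

Power ≈ 0.478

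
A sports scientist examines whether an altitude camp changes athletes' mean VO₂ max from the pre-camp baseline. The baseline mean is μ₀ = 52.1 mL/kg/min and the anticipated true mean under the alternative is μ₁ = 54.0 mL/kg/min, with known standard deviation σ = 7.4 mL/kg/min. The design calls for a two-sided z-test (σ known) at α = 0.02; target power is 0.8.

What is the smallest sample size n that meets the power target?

Standardized effect: d = |μ₁ − μ₀| / σ = |54.0 − 52.1| / 7.4 = 0.2568
For power 0.8 need Φ(δ − z_{0.01}) = 0.8, so δ = z_{0.01} + z_{0.20} = 2.326 + 0.842 = 3.168.
(The Φ(−δ − z_{α/2}) term is vanishingly small for δ > 0 and is dropped in the standard sample-size formula.)
δ = d·√n ⇒ n = (δ/d)² = (3.168 / 0.2568)² = 152.24.
Rounding up, n = 153.

n = 153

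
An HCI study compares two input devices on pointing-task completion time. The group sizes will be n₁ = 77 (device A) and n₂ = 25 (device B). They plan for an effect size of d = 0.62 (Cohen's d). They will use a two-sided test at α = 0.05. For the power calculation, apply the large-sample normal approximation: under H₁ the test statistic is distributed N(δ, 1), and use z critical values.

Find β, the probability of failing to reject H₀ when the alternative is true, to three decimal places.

β ≈ 0.232

Noncentrality parameter: δ = d / √(1/n₁ + 1/n₂) = 0.62 / √(1/77 + 1/25) = 2.6934
Critical value for a two-sided test at α = 0.05: z_{α/2} = 1.960.
Power = Φ(δ − 1.960) + Φ(−δ − 1.960) = Φ(0.733) + Φ(-4.653) = 0.7684 + 0.0000 = 0.7684.
Type II error: β = 1 − power = 1 − 0.7684 = 0.2316.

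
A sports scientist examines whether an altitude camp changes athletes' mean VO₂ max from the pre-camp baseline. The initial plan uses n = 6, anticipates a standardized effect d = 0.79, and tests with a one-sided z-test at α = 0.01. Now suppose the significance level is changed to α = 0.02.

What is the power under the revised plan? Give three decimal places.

Power ≈ 0.453

δ = d·√n = 0.79 × √6 = 1.9351 (unchanged). New critical value: z_{0.02} = 2.054.
Revised power = Φ(δ − 2.054) = Φ(-0.119) = 0.4528.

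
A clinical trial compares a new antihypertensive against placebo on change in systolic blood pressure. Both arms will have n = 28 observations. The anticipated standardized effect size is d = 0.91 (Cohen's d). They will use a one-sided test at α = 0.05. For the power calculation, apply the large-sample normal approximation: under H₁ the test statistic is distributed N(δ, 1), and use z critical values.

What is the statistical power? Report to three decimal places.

Power ≈ 0.961

Noncentrality parameter: δ = d·√(n/2) = 0.91 × √(28/2) = 3.4049
Critical value for a one-sided test at α = 0.05: z_α = 1.645.
Power = P(Z > 1.645 − δ) = Φ(1.760) = 0.9608.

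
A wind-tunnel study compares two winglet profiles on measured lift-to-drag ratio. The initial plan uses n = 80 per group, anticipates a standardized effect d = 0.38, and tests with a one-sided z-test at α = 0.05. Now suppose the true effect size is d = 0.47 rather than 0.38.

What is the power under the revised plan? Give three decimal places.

Power ≈ 0.908

With d = 0.47: δ = d·√(n/2) = 0.47 × √(80/2) = 2.9725. Critical value z_{0.05} = 1.645.
Revised power = P(Z > 1.645 − δ) = Φ(1.328) = 0.9079.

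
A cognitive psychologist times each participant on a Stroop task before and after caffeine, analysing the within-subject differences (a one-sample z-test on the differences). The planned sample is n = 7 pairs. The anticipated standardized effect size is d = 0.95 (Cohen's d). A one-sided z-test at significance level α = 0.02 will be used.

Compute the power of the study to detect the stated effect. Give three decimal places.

Noncentrality parameter: δ = d·√n = 0.95 × √7 = 2.5135
One-sided α = 0.02 → critical value z_{0.02} = 2.054.
Power = P(Z > 2.054 − δ) = Φ(0.460) = 0.6771.

Power ≈ 0.677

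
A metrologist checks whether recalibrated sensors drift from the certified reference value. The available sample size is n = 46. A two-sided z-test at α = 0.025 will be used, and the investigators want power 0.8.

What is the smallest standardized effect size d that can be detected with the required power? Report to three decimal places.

d ≈ 0.455

Need Φ(δ − 2.241) = 0.8, so δ = 2.241 + 0.842 = 3.083.
(Lower-tail contribution to power is negligible for δ > 0.)
δ = d·√n ⇒ d = δ/√n = 3.083/√46 = 0.4546.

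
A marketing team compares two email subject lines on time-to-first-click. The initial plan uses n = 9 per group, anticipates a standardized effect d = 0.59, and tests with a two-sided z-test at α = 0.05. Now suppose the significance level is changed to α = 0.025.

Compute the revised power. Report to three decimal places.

Power ≈ 0.161

δ = d·√(n/2) = 0.59 × √(9/2) = 1.2516 (unchanged). New critical value: z_{0.0125} = 2.241.
Revised power = Φ(δ − 2.241) + Φ(−δ − 2.241) = Φ(-0.990) + Φ(-3.493) = 0.1611 + 0.0002 = 0.1614.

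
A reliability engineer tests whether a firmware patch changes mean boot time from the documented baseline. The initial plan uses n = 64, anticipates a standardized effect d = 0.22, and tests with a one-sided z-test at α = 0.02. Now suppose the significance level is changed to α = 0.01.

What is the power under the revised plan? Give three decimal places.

Power ≈ 0.286

δ = d·√n = 0.22 × √64 = 1.7600 (unchanged). New critical value: z_{0.01} = 2.326.
Revised power = P(Z > 2.326 − δ) = Φ(-0.566) = 0.2856.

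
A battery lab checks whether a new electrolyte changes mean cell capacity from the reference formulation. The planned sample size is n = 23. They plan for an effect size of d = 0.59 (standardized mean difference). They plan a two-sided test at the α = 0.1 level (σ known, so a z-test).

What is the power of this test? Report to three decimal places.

Power ≈ 0.882

Noncentrality parameter: δ = d·√n = 0.59 × √23 = 2.8295
Critical value for a two-sided test at α = 0.1: z_{α/2} = 1.645.
Power = Φ(δ − 1.645) + Φ(−δ − 1.645) = Φ(1.185) + Φ(-4.474) = 0.8819 + 0.0000 = 0.8819.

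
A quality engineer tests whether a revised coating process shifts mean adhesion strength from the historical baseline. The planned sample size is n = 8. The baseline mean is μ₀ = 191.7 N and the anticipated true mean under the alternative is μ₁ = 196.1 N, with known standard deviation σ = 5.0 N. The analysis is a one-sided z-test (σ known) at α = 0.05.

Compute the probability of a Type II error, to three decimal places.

Standardized effect: d = |μ₁ − μ₀| / σ = |196.1 − 191.7| / 5.0 = 0.8800
Noncentrality parameter: δ = d·√n = 0.8800 × √8 = 2.4890
One-sided α = 0.05 → critical value z_{0.05} = 1.645.
Power = P(Z > 1.645 − δ) = Φ(0.844) = 0.8007.
Type II error: β = 1 − power = 1 − 0.8007 = 0.1993.

β ≈ 0.199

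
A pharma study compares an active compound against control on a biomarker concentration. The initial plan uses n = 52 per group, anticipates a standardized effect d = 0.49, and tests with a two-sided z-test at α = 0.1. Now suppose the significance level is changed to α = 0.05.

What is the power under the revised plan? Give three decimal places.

Power ≈ 0.705

δ = d·√(n/2) = 0.49 × √(52/2) = 2.4985 (unchanged). New critical value: z_{0.025} = 1.960.
Revised power = Φ(δ − 1.960) + Φ(−δ − 1.960) = Φ(0.539) + Φ(-4.458) = 0.7049 + 0.0000 = 0.7049.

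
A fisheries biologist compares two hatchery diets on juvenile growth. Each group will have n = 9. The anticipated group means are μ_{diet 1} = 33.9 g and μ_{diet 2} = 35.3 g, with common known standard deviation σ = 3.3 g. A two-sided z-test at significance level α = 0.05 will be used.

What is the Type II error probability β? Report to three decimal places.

Standardized effect: d = |μ_{diet 1} − μ_{diet 2}| / σ = |33.9 − 35.3| / 3.3 = 0.4242
Noncentrality parameter: δ = d·√(n/2) = 0.4242 × √(9/2) = 0.9000
Critical value for a two-sided test at α = 0.05: z_{α/2} = 1.960.
Power = Φ(δ − 1.960) + Φ(−δ − 1.960) = Φ(-1.060) + Φ(-2.860) = 0.1446 + 0.0021 = 0.1467.
Type II error: β = 1 − power = 1 − 0.1467 = 0.8533.

β ≈ 0.853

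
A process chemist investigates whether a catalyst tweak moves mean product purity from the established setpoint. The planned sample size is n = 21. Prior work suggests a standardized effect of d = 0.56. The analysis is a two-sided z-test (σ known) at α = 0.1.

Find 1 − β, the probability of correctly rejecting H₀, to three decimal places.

Noncentrality parameter: λ = d·√n = 0.56 × √21 = 2.5662
Two-sided α = 0.1 → critical value z_{0.05} = 1.645.
Power = Φ(λ − 1.645) + Φ(−λ − 1.645) = Φ(0.921) + Φ(-4.211) = 0.8216 + 0.0000 = 0.8216.

Power ≈ 0.822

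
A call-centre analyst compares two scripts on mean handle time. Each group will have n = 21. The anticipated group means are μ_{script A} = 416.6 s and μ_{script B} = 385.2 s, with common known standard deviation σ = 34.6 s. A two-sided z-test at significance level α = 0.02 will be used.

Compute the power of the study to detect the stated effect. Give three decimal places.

Power ≈ 0.731

Standardized effect: d = |μ_{script A} − μ_{script B}| / σ = |416.6 − 385.2| / 34.6 = 0.9075
Noncentrality parameter: δ = d·√(n/2) = 0.9075 × √(21/2) = 2.9407
Critical value for a two-sided test at α = 0.02: z_{α/2} = 2.326.
Power = Φ(δ − 2.326) + Φ(−δ − 2.326) = Φ(0.614) + Φ(-5.267) = 0.7305 + 0.0000 = 0.7305.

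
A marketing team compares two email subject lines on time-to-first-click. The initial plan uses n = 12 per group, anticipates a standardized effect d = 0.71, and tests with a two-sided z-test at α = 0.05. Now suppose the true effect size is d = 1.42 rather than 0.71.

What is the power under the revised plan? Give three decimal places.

Power ≈ 0.936

With d = 1.42: δ = d·√(n/2) = 1.42 × √(12/2) = 3.4783. Critical value z_{0.025} = 1.960.
Revised power = Φ(δ − 1.960) + Φ(−δ − 1.960) = Φ(1.518) + Φ(-5.438) = 0.9355 + 0.0000 = 0.9355.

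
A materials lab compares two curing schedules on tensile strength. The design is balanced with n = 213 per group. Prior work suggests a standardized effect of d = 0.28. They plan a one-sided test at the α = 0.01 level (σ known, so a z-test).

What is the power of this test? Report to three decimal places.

Power ≈ 0.713

Noncentrality parameter: λ = d·√(n/2) = 0.28 × √(213/2) = 2.8896
One-sided α = 0.01 → critical value z_{0.01} = 2.326.
Power = P(Z > 2.326 − λ) = Φ(0.563) = 0.7134.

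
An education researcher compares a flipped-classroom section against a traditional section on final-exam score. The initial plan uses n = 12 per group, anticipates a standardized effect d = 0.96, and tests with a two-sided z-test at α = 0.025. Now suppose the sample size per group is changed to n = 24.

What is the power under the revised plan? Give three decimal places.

With n = 24 per group: δ = d·√(n/2) = 0.96 × √(24/2) = 3.3255. Critical value z_{0.0125} = 2.241.
Revised power = Φ(δ − 2.241) + Φ(−δ − 2.241) = Φ(1.084) + Φ(-5.567) = 0.8608 + 0.0000 = 0.8608.

Power ≈ 0.861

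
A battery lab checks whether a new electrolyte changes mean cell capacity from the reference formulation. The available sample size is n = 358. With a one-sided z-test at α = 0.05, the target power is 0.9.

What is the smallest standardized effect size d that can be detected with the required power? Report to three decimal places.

Required noncentrality: δ = z_{0.05} + z_{0.10} = 1.645 + 1.282 = 2.926.
δ = d·√n ⇒ d = δ/√n = 2.926/√358 = 0.1547.

d ≈ 0.155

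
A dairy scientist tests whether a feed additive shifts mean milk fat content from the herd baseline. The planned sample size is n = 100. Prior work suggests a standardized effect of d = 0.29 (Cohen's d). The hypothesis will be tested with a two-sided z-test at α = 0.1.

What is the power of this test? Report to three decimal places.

Power ≈ 0.895

Noncentrality parameter: δ = d·√n = 0.29 × √100 = 2.9000
Critical value for a two-sided test at α = 0.1: z_{α/2} = 1.645.
Power = Φ(δ − 1.645) + Φ(−δ − 1.645) = Φ(1.255) + Φ(-4.545) = 0.8953 + 0.0000 = 0.8953.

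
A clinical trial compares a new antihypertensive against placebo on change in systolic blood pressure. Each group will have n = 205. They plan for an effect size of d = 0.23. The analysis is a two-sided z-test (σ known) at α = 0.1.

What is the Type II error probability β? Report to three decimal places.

Noncentrality parameter: δ = d·√(n/2) = 0.23 × √(205/2) = 2.3286
Critical value for a two-sided test at α = 0.1: z_{α/2} = 1.645.
Power = Φ(δ − 1.645) + Φ(−δ − 1.645) = Φ(0.684) + Φ(-3.973) = 0.7529 + 0.0000 = 0.7530.
Type II error: β = 1 − power = 1 − 0.7530 = 0.2470.

β ≈ 0.247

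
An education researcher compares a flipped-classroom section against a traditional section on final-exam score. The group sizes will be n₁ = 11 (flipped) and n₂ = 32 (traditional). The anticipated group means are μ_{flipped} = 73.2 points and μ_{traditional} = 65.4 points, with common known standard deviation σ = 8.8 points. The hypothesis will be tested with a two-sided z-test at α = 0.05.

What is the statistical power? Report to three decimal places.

Power ≈ 0.718

Standardized effect: d = |μ_{flipped} − μ_{traditional}| / σ = |73.2 − 65.4| / 8.8 = 0.8864
Noncentrality parameter: δ = d / √(1/n₁ + 1/n₂) = 0.8864 / √(1/11 + 1/32) = 2.5360
Two-sided α = 0.05 → critical value z_{0.025} = 1.960.
Power = Φ(δ − 1.960) + Φ(−δ − 1.960) = Φ(0.576) + Φ(-4.496) = 0.7177 + 0.0000 = 0.7177.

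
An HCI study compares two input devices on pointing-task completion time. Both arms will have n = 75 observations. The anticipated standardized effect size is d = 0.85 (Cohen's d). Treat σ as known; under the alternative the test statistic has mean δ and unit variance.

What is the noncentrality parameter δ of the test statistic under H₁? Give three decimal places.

The noncentrality parameter scales effect size by the design's sample-size factor: δ = d·√(n/2) = 0.85 × √(75/2) = 5.2052

δ ≈ 5.205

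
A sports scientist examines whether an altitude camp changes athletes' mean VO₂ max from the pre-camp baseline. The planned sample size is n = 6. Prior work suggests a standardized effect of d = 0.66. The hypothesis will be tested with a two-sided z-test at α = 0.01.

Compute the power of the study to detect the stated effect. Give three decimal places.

Power ≈ 0.169

Noncentrality parameter: δ = d·√n = 0.66 × √6 = 1.6167
Two-sided α = 0.01 → critical value z_{0.005} = 2.576.
Power = Φ(δ − 2.576) + Φ(−δ − 2.576) = Φ(-0.959) + Φ(-4.192) = 0.1687 + 0.0000 = 0.1688.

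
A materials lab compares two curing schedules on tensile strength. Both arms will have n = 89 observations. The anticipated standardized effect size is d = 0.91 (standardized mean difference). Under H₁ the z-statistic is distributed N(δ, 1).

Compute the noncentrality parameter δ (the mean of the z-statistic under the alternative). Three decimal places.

δ ≈ 6.070

The noncentrality parameter scales effect size by the design's sample-size factor: δ = d·√(n/2) = 0.91 × √(89/2) = 6.0705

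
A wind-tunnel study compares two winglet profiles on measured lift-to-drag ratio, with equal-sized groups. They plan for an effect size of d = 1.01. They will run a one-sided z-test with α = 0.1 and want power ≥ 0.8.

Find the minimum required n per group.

n = 9 per group

For power 0.8 need Φ(δ − z_{0.1}) = 0.8, so δ = z_{0.1} + z_{0.20} = 1.282 + 0.842 = 2.123.
δ = d·√(n/2) ⇒ n = 2(δ/d)² = 2 × (2.123 / 1.01)² = 8.84.
Round up to the next whole unit.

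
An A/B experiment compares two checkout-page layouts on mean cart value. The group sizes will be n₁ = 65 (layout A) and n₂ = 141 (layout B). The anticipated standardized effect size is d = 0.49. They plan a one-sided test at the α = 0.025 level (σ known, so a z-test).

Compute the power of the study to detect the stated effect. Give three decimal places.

Noncentrality parameter: δ = d / √(1/n₁ + 1/n₂) = 0.49 / √(1/65 + 1/141) = 3.2684
One-sided α = 0.025 → critical value z_{0.025} = 1.960.
Power = P(Z > 1.960 − δ) = Φ(1.308) = 0.9046.

Power ≈ 0.905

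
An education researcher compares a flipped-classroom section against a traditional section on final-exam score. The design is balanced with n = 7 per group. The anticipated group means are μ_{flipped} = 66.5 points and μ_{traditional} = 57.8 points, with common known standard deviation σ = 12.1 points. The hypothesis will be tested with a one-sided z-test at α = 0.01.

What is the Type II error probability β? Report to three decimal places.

Standardized effect: d = |μ_{flipped} − μ_{traditional}| / σ = |66.5 − 57.8| / 12.1 = 0.7190
Noncentrality parameter: δ = d·√(n/2) = 0.7190 × √(7/2) = 1.3451
One-sided α = 0.01 → critical value z_{0.01} = 2.326.
Power = P(Z > 2.326 − δ) = Φ(-0.981) = 0.1632.
Type II error: β = 1 − power = 1 − 0.1632 = 0.8368.

β ≈ 0.837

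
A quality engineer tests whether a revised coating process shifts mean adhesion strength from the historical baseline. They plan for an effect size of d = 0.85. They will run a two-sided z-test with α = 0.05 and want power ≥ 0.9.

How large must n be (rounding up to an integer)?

n = 15

Set Φ(δ − 1.960) = 0.9; then δ − 1.960 = Φ⁻¹(0.9) = 1.282, giving δ = 3.242.
(Ignoring the negligible lower-tail rejection probability gives the usual closed-form inversion.)
δ = d·√n ⇒ n = (δ/d)² = (3.242 / 0.85)² = 14.54.
Round up to the next whole unit.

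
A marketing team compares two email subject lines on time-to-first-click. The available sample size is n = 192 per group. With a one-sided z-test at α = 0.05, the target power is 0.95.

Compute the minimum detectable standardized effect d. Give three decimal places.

Need Φ(δ − 1.645) = 0.95, so δ = 1.645 + 1.645 = 3.290.
δ = d·√(n/2) ⇒ d = δ/√(n/2) = 3.290/√(192/2) = 0.3358.

d ≈ 0.336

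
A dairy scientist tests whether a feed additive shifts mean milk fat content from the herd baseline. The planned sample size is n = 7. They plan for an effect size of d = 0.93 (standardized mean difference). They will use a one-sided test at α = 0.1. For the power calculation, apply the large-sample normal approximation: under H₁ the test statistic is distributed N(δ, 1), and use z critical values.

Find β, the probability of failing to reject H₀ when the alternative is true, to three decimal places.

Noncentrality parameter: δ = d·√n = 0.93 × √7 = 2.4605
One-sided α = 0.1 → critical value z_{0.1} = 1.282.
Power = P(Z > 1.282 − δ) = Φ(1.179) = 0.8808.
Type II error: β = 1 − power = 1 − 0.8808 = 0.1192.

β ≈ 0.119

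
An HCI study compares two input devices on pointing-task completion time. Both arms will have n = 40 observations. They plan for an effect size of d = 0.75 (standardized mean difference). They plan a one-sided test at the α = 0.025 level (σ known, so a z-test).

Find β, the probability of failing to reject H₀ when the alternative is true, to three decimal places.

β ≈ 0.082

Noncentrality parameter: δ = d·√(n/2) = 0.75 × √(40/2) = 3.3541
One-sided α = 0.025 → critical value z_{0.025} = 1.960.
Power = Φ(δ − 1.960) = Φ(1.394) = 0.9184.
Type II error: β = 1 − power = 1 − 0.9184 = 0.0816.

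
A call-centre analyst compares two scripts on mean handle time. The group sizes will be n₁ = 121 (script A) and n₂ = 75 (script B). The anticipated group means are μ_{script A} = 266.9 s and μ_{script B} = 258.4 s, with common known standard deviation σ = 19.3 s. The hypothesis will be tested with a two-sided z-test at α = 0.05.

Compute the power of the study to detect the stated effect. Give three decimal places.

Standardized effect: d = |μ_{script A} − μ_{script B}| / σ = |266.9 − 258.4| / 19.3 = 0.4404
Noncentrality parameter: δ = d / √(1/n₁ + 1/n₂) = 0.4404 / √(1/121 + 1/75) = 2.9968
Two-sided α = 0.05 → critical value z_{0.025} = 1.960.
Power = Φ(δ − 1.960) + Φ(−δ − 1.960) = Φ(1.037) + Φ(-4.957) = 0.8501 + 0.0000 = 0.8501.

Power ≈ 0.850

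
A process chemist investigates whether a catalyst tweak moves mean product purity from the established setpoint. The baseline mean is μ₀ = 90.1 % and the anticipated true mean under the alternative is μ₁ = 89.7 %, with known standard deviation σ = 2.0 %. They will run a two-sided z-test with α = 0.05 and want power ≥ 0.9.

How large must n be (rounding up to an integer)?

n = 263

Standardized effect: d = |μ₁ − μ₀| / σ = |89.7 − 90.1| / 2.0 = 0.2000
For power 0.9 need Φ(δ − z_{0.025}) = 0.9, so δ = z_{0.025} + z_{0.10} = 1.960 + 1.282 = 3.242.
(For δ > 0 the lower-tail rejection region contributes negligibly to power, so the one-term inversion is standard.)
δ = d·√n ⇒ n = (δ/d)² = (3.242 / 0.2000)² = 262.69.
Round up to the next whole unit.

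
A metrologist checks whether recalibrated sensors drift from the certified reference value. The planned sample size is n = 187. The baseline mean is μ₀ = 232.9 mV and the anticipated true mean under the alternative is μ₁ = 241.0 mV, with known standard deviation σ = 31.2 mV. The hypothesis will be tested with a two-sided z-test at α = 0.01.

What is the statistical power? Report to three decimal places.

Standardized effect: d = |μ₁ − μ₀| / σ = |241.0 − 232.9| / 31.2 = 0.2596
Noncentrality parameter: δ = d·√n = 0.2596 × √187 = 3.5502
Two-sided α = 0.01 → critical value z_{0.005} = 2.576.
Power = Φ(δ − 2.576) + Φ(−δ − 2.576) = Φ(0.974) + Φ(-6.126) = 0.8351 + 0.0000 = 0.8351.

Power ≈ 0.835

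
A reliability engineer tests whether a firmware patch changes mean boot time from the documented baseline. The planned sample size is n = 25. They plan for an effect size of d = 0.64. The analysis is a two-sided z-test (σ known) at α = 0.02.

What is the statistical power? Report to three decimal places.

Noncentrality parameter: δ = d·√n = 0.64 × √25 = 3.2000
Two-sided α = 0.02 → critical value z_{0.01} = 2.326.
Power = Φ(δ − 2.326) + Φ(−δ − 2.326) = Φ(0.874) + Φ(-5.526) = 0.8088 + 0.0000 = 0.8088.

Power ≈ 0.809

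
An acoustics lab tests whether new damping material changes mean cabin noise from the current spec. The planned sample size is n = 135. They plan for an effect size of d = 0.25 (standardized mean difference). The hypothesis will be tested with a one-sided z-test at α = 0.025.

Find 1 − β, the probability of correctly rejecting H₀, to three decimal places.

Power ≈ 0.828

Noncentrality parameter: δ = d·√n = 0.25 × √135 = 2.9047
Critical value for a one-sided test at α = 0.025: z_α = 1.960.
Power = P(Z > 1.960 − δ) = Φ(0.945) = 0.8276.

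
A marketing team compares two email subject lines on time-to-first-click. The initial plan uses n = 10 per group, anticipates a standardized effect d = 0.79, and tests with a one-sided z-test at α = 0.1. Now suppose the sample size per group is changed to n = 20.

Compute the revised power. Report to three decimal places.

With n = 20 per group: δ = d·√(n/2) = 0.79 × √(20/2) = 2.4982. Critical value z_{0.1} = 1.282.
Revised power = Φ(δ − 1.282) = Φ(1.217) = 0.8881.

Power ≈ 0.888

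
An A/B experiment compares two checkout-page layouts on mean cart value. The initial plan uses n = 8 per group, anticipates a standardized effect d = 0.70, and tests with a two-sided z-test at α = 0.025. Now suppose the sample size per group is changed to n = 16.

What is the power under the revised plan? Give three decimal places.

With n = 16 per group: δ = d·√(n/2) = 0.70 × √(16/2) = 1.9799. Critical value z_{0.0125} = 2.241.
Revised power = Φ(δ − 2.241) + Φ(−δ − 2.241) = Φ(-0.262) + Φ(-4.221) = 0.3969 + 0.0000 = 0.3969.

Power ≈ 0.397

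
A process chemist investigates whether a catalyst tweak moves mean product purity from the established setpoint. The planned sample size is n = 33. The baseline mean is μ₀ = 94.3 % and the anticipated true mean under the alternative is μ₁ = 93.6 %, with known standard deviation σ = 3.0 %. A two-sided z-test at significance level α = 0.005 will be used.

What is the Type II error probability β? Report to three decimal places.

Standardized effect: d = |μ₁ − μ₀| / σ = |93.6 − 94.3| / 3.0 = 0.2333
Noncentrality parameter: δ = d·√n = 0.2333 × √33 = 1.3404
Critical value for a two-sided test at α = 0.005: z_{α/2} = 2.807.
Power = Φ(δ − 2.807) + Φ(−δ − 2.807) = Φ(-1.467) + Φ(-4.147) = 0.0712 + 0.0000 = 0.0713.
Type II error: β = 1 − power = 1 − 0.0713 = 0.9287.

β ≈ 0.929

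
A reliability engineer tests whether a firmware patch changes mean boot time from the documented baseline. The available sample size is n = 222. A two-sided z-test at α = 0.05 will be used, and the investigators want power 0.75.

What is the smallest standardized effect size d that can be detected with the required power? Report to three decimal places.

Need Φ(δ − 1.960) = 0.75, so δ = 1.960 + 0.674 = 2.634.
(The second rejection-region term Φ(−δ − z_{α/2}) is negligible and dropped.)
δ = d·√n ⇒ d = δ/√n = 2.634/√222 = 0.1768.

d ≈ 0.177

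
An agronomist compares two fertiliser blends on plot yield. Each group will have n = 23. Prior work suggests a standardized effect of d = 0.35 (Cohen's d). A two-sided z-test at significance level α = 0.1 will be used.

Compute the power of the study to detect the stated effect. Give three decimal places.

Noncentrality parameter: δ = d·√(n/2) = 0.35 × √(23/2) = 1.1869
Two-sided α = 0.1 → critical value z_{0.05} = 1.645.
Power = Φ(δ − 1.645) + Φ(−δ − 1.645) = Φ(-0.458) + Φ(-2.832) = 0.3235 + 0.0023 = 0.3258.

Power ≈ 0.326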